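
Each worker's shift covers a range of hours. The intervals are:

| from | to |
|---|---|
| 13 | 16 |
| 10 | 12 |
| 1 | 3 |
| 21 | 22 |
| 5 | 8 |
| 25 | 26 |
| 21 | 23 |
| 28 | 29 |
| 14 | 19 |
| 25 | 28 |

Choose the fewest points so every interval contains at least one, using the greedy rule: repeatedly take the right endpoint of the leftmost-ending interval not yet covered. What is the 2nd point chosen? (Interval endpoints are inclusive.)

8

Sorted: [1,3] [5,8] [10,12] [13,16] [14,19] [21,22] [21,23] [25,26] [25,28] [28,29]
{[1,3]} hit by 3; {[5,8]} hit by 8; {[10,12]} hit by 12; {[13,16],[14,19]} hit by 16; {[21,22],[21,23]} hit by 22; {[25,26],[25,28]} hit by 26; {[28,29]} hit by 29.
Points: 3, 8, 12, 16, 22, 26, 29 (7 total).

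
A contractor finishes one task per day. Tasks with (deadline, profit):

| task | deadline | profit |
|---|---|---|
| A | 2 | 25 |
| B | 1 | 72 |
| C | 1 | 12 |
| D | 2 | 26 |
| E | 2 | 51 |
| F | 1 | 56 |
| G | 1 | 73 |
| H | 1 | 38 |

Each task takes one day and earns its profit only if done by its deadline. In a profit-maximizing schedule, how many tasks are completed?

Take jobs in profit order; each goes to the latest open slot no later than its deadline.
Profit order: G=73 B=72 F=56 E=51 H=38 D=26 A=25 C=12
Assign: G→slot 1, B skipped, F skipped, E→slot 2, H skipped, D skipped, A skipped, C skipped.
Slots: [1:G] [2:E]
2 of 8 scheduled.

2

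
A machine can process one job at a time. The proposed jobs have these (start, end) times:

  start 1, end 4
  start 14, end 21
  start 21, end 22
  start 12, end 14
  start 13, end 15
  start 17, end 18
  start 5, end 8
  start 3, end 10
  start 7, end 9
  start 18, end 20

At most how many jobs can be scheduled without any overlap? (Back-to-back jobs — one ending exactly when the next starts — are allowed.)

6

Greedy by earliest finish: after sorting by end time, pick each interval compatible with the last pick.
Sorted by end: (1,4)  (5,8)  (7,9)  (3,10)  (12,14)  (13,15)  (17,18)  (18,20)  (14,21)  (21,22)
take (1,4); take (5,8); skip (7,9); take (12,14); take (17,18); take (18,20); take (21,22).
Selected 6 jobs.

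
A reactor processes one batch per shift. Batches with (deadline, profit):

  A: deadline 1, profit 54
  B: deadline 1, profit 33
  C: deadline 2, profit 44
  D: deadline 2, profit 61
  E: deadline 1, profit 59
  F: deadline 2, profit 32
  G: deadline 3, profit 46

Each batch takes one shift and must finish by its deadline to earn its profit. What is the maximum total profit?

166

Take jobs in profit order; each goes to the latest open slot no later than its deadline.
By profit: D(d2,61), E(d1,59), A(d1,54), G(d3,46), C(d2,44), B(d1,33), F(d2,32)
D→slot 2; E→slot 1; A skipped; G→slot 3; C skipped; B skipped; F skipped.
Profit = 59 + 61 + 46 = 166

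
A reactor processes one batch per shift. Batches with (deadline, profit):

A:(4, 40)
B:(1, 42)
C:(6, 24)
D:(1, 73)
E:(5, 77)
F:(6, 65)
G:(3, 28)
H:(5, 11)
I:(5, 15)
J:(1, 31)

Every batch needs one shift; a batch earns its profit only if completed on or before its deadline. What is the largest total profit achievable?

307

Sort by profit descending; place each in the latest free slot ≤ its deadline.
By profit: E(d5,77), D(d1,73), F(d6,65), B(d1,42), A(d4,40), J(d1,31), G(d3,28), C(d6,24), I(d5,15), H(d5,11)
E→slot 5; D→slot 1; F→slot 6; B skipped; A→slot 4; J skipped; G→slot 3; C→slot 2; I skipped; H skipped.
Profit = 73 + 24 + 28 + 40 + 77 + 65 = 307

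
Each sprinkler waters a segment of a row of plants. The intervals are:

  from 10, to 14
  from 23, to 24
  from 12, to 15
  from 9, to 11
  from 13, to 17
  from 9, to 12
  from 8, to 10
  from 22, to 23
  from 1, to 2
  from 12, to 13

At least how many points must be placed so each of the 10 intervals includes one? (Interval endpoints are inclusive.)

Process intervals by earliest right end; each time one isn't hit yet, stab at its right endpoint.
Sorted: [1,2] [8,10] [9,11] [9,12] [12,13] [10,14] [12,15] [13,17] [22,23] [23,24]
{[1,2]} hit by 2; {[8,10],[9,11],[9,12]} hit by 10; {[12,13],[10,14],[12,15],[13,17]} hit by 13; {[22,23],[23,24]} hit by 23.
Points: 2, 10, 13, 23 (4 total).

4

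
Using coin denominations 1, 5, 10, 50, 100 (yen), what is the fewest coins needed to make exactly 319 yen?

9

Use the largest denomination that fits, subtract, and repeat.
319 − 3×100→19 − 1×10→9 − 1×5→4 − 4×1→0
Total coins = 3 + 1 + 1 + 4 = 9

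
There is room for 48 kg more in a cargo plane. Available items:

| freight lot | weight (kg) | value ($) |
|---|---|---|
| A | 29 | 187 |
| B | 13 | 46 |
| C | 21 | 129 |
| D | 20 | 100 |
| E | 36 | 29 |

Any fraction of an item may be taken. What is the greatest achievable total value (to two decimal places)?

303.71

Order: A (187/29=6.45) > C (129/21=6.14) > D (100/20=5.00) > B (46/13=3.54) > E (29/36=0.81)
Fill: take A (29 @ 187) → take 19/21 of C → 116.71; 48/48 used.
Total value = 303.71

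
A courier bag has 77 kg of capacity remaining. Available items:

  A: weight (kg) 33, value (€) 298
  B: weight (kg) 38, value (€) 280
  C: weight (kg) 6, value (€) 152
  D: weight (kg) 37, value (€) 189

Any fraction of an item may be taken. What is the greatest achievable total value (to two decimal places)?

730.00

Sort by value per unit weight and fill in that order.
Ratios (sorted): C 25.33, A 9.03, B 7.37, D 5.11
take C (6 @ 152); take A (33 @ 298); take B (38 @ 280). Capacity used 77/77.
Total value = 730.00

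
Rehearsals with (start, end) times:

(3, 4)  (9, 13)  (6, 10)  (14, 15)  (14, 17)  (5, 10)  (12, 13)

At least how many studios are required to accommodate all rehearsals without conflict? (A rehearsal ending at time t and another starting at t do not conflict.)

Count concurrent intervals with a sweep; the peak is the room count.
Events (time:±→running): 3:+→1 4:-→0 5:+→1 6:+→2 9:+→3 … peak 3.

3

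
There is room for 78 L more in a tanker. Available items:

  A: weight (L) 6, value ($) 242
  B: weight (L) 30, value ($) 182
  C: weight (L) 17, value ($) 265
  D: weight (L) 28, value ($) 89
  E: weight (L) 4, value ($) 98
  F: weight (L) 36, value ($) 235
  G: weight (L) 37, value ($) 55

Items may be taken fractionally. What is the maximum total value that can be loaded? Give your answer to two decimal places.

931.00

Order: A (242/6=40.33) > E (98/4=24.50) > C (265/17=15.59) > F (235/36=6.53) > B (182/30=6.07) > D (89/28=3.18) > G (55/37=1.49)
Fill: take A (6 @ 242) → take E (4 @ 98) → take C (17 @ 265) → take F (36 @ 235) → take 15/30 of B → 91.00; 78/78 used.
Total value = 931.00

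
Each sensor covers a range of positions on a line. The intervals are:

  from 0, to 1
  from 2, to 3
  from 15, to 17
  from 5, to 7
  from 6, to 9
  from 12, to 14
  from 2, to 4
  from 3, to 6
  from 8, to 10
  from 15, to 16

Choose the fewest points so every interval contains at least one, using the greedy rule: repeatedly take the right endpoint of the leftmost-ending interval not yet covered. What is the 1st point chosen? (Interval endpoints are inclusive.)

Sort by right endpoint; whenever an interval is uncovered, place a point at its right end.
By right end: [0,1]  [2,3]  [2,4]  [3,6]  [5,7]  [6,9]  [8,10]  [12,14]  [15,16]  [15,17]
[0,1] uncovered → point at 1; [2,3] uncovered → point at 3; [5,7] uncovered → point at 7; [8,10] uncovered → point at 10; [12,14] uncovered → point at 14; [15,16] uncovered → point at 16.
Points: 1, 3, 7, 10, 14, 16 (6 total).

1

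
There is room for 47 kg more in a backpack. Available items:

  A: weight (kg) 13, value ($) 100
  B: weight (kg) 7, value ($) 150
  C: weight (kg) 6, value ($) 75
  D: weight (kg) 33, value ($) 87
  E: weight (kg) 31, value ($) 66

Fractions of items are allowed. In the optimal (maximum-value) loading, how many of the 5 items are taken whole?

Greedy by value/weight ratio, highest first.
Order: B (150/7=21.43) > C (75/6=12.50) > A (100/13=7.69) > D (87/33=2.64) > E (66/31=2.13)
Fill: take B (7 @ 150) → take C (6 @ 75) → take A (13 @ 100) → take 21/33 of D → 55.36; 47/47 used.
3 item(s) taken whole; one partial (take 21/33 of D).

3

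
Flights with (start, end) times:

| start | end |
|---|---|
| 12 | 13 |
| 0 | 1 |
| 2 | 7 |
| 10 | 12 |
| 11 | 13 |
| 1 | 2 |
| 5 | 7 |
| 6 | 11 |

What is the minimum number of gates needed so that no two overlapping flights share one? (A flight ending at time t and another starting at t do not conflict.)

3

starts: [0, 1, 2, 5, 6, 10, 11, 12]
ends:   [1, 2, 7, 7, 11, 12, 13, 13]
s0→1 e1→0 s1→1 e2→0 s2→1 s5→2 s6→3  — peak 3.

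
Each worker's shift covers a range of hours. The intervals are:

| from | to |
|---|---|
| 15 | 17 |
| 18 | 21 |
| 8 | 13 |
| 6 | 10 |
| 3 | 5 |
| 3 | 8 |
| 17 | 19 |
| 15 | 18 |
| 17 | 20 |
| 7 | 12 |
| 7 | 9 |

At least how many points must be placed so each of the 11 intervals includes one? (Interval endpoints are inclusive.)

By right end: [3,5]  [3,8]  [7,9]  [6,10]  [7,12]  [8,13]  [15,17]  [15,18]  [17,19]  [17,20]  [18,21]
[3,5] uncovered → point at 5; [7,9] uncovered → point at 9; [15,17] uncovered → point at 17; [18,21] uncovered → point at 21.
Points: 5, 9, 17, 21 (4 total).

4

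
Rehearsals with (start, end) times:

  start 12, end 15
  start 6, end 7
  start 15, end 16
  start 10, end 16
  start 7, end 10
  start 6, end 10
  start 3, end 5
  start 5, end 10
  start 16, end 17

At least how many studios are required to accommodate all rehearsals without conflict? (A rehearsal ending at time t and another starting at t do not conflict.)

3

Count concurrent intervals with a sweep; the peak is the room count.
starts: [3, 5, 6, 6, 7, 10, 12, 15, 16]
ends:   [5, 7, 10, 10, 10, 15, 16, 16, 17]
s3→1 e5→0 s5→1 s6→2 s6→3  — peak 3.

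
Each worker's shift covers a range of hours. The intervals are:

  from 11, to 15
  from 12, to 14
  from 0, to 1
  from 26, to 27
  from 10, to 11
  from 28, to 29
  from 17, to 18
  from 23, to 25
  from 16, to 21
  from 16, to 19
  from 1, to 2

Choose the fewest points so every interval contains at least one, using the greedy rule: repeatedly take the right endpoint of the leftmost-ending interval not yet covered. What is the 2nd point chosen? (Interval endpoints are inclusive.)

Process intervals by earliest right end; each time one isn't hit yet, stab at its right endpoint.
By right end: [0,1]  [1,2]  [10,11]  [12,14]  [11,15]  [17,18]  [16,19]  [16,21]  [23,25]  [26,27]  [28,29]
[0,1] uncovered → point at 1; [10,11] uncovered → point at 11; [12,14] uncovered → point at 14; [17,18] uncovered → point at 18; [23,25] uncovered → point at 25; [26,27] uncovered → point at 27; [28,29] uncovered → point at 29.
Points: 1, 11, 14, 18, 25, 27, 29 (7 total).

11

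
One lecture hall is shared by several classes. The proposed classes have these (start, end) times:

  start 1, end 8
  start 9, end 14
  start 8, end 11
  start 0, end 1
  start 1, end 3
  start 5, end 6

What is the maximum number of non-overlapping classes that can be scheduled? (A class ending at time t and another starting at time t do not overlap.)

By end time: (0,1), (1,3), (5,6), (1,8), (8,11), (9,14).
Pick (0,1); next start ≥ 1 → (1,3); next start ≥ 3 → (5,6); next start ≥ 6 → (8,11).
Selected 4 classes.

4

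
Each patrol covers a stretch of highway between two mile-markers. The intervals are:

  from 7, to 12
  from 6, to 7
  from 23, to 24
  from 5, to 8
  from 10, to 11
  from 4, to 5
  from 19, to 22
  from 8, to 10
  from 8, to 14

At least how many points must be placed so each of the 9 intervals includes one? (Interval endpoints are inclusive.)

5

Sort by right endpoint; whenever an interval is uncovered, place a point at its right end.
Sorted: [4,5] [6,7] [5,8] [8,10] [10,11] [7,12] [8,14] [19,22] [23,24]
{[4,5]} hit by 5; {[6,7],[5,8]} hit by 7; {[8,10],[10,11],[7,12],[8,14]} hit by 10; {[19,22]} hit by 22; {[23,24]} hit by 24.
Points: 5, 7, 10, 22, 24 (5 total).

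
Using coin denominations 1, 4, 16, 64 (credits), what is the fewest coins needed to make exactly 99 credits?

Greedy: take as many of the largest coin as possible, then repeat with the remainder.
99 = 1×64 + 2×16 + 3×1
Total coins = 1 + 2 + 3 = 6

6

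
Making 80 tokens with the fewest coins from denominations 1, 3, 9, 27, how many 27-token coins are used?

2

Greedy: take as many of the largest coin as possible, then repeat with the remainder.
80 = 2×27 + 2×9 + 2×3 + 2×1
Count of 27: 2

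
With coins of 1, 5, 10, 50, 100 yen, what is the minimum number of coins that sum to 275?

6

275 − 2×100→75 − 1×50→25 − 2×10→5 − 1×5→0
Total coins = 2 + 1 + 2 + 1 = 6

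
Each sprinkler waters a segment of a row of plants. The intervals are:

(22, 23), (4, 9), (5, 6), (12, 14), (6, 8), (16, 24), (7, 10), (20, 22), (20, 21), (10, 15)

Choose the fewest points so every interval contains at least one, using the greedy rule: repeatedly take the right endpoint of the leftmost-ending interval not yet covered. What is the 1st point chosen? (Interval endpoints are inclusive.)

6

By right end: [5,6]  [6,8]  [4,9]  [7,10]  [12,14]  [10,15]  [20,21]  [20,22]  [22,23]  [16,24]
[5,6] uncovered → point at 6; [7,10] uncovered → point at 10; [12,14] uncovered → point at 14; [20,21] uncovered → point at 21; [22,23] uncovered → point at 23.
Points: 6, 10, 14, 21, 23 (5 total).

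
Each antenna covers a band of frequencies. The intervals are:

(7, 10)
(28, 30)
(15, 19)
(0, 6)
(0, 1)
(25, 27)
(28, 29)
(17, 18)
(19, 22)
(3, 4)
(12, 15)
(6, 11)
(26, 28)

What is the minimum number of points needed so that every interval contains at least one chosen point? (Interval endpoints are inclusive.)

Sort by right endpoint; whenever an interval is uncovered, place a point at its right end.
Sorted: [0,1] [3,4] [0,6] [7,10] [6,11] [12,15] [17,18] [15,19] [19,22] [25,27] [26,28] [28,29] [28,30]
{[0,1]} hit by 1; {[3,4],[0,6]} hit by 4; {[7,10],[6,11]} hit by 10; {[12,15]} hit by 15; {[17,18],[15,19]} hit by 18; {[19,22]} hit by 22; {[25,27],[26,28]} hit by 27; {[28,29],[28,30]} hit by 29.
Points: 1, 4, 10, 15, 18, 22, 27, 29 (8 total).

8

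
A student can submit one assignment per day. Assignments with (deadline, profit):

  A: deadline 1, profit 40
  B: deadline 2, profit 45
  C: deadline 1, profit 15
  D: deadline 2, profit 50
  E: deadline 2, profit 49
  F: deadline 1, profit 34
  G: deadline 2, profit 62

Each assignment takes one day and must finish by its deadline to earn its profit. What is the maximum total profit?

112

Take jobs in profit order; each goes to the latest open slot no later than its deadline.
By profit: G(d2,62), D(d2,50), E(d2,49), B(d2,45), A(d1,40), F(d1,34), C(d1,15)
G→slot 2; D→slot 1; E skipped; B skipped; A skipped; F skipped; C skipped.
Profit = 50 + 62 = 112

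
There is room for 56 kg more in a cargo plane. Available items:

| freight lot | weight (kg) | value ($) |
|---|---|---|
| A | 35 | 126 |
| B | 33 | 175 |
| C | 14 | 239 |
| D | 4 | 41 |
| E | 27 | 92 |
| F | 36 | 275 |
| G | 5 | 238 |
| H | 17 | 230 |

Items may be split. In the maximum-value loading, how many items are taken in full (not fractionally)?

4

Greedy by value/weight ratio, highest first.
Order: G (238/5=47.60) > C (239/14=17.07) > H (230/17=13.53) > D (41/4=10.25) > F (275/36=7.64) > B (175/33=5.30) > A (126/35=3.60) > E (92/27=3.41)
Fill: take G (5 @ 238) → take C (14 @ 239) → take H (17 @ 230) → take D (4 @ 41) → take 16/36 of F → 122.22; 56/56 used.
4 item(s) taken whole; one partial (take 16/36 of F).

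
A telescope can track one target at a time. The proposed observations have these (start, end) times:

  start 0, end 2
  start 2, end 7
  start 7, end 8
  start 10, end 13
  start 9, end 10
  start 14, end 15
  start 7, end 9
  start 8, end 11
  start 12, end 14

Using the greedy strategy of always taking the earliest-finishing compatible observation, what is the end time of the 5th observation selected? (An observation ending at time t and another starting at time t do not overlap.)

13

By end time: (0,2), (2,7), (7,8), (7,9), (9,10), (8,11), (10,13), (12,14), (14,15).
Pick (0,2); next start ≥ 2 → (2,7); next start ≥ 7 → (7,8); next start ≥ 8 → (9,10); next start ≥ 10 → (10,13); next start ≥ 13 → (14,15).
Selected: (0,2) (2,7) (7,8) (9,10) (10,13) (14,15)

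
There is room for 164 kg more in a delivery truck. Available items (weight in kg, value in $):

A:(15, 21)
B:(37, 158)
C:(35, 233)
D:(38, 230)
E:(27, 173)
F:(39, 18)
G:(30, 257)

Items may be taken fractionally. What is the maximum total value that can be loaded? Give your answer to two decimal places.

Order: G (257/30=8.57) > C (233/35=6.66) > E (173/27=6.41) > D (230/38=6.05) > B (158/37=4.27) > A (21/15=1.40) > F (18/39=0.46)
Fill: take G (30 @ 257) → take C (35 @ 233) → take E (27 @ 173) → take D (38 @ 230) → take 34/37 of B → 145.19; 164/164 used.
Total value = 1038.19

1038.19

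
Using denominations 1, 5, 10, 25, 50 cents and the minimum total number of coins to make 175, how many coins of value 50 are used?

3

Greedy: take as many of the largest coin as possible, then repeat with the remainder.
175 − 3×50→25 − 1×25→0
Count of 50: 3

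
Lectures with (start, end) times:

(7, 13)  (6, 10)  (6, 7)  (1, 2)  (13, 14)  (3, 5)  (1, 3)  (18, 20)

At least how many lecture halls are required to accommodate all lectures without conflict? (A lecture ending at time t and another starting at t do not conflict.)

The answer is the maximum number of intervals overlapping at any instant.
starts: [1, 1, 3, 6, 6, 7, 13, 18]
ends:   [2, 3, 5, 7, 10, 13, 14, 20]
s1→1 s1→2  — peak 2.

2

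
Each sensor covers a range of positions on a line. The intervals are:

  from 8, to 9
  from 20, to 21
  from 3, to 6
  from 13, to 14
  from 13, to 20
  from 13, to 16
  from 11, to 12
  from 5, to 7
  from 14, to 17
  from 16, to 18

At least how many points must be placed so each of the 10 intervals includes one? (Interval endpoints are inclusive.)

Sorted: [3,6] [5,7] [8,9] [11,12] [13,14] [13,16] [14,17] [16,18] [13,20] [20,21]
{[3,6],[5,7]} hit by 6; {[8,9]} hit by 9; {[11,12]} hit by 12; {[13,14],[13,16],[14,17]} hit by 14; {[16,18],[13,20]} hit by 18; {[20,21]} hit by 21.
Points: 6, 9, 12, 14, 18, 21 (6 total).

6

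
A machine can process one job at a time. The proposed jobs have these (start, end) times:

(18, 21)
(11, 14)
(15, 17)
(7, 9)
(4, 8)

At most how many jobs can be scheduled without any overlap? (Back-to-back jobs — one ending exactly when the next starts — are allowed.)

By end time: (4,8), (7,9), (11,14), (15,17), (18,21).
Pick (4,8); next start ≥ 8 → (11,14); next start ≥ 14 → (15,17); next start ≥ 17 → (18,21).
Selected 4 jobs.

4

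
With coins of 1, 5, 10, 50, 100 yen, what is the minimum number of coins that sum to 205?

3

205 − 2×100→5 − 1×5→0
Total coins = 2 + 1 = 3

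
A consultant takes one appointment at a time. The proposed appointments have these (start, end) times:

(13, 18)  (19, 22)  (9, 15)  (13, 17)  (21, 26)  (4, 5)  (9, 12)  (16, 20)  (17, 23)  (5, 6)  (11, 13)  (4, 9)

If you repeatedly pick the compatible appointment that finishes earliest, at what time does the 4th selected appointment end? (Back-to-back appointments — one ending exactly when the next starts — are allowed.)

17

By end time: (4,5), (5,6), (4,9), (9,12), (11,13), (9,15), (13,17), (13,18), (16,20), (19,22), (17,23), (21,26).
Pick (4,5); next start ≥ 5 → (5,6); next start ≥ 6 → (9,12); next start ≥ 12 → (13,17); next start ≥ 17 → (19,22).
Selected: (4,5) (5,6) (9,12) (13,17) (19,22)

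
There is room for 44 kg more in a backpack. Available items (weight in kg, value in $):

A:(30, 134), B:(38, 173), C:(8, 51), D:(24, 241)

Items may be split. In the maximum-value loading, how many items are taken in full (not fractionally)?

Ratios (sorted): D 10.04, C 6.38, B 4.55, A 4.47
take D (24 @ 241); take C (8 @ 51); take 12/38 of B → 54.63. Capacity used 44/44.
2 item(s) taken whole; one partial (take 12/38 of B).

2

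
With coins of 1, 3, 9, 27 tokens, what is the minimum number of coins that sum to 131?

Use the largest denomination that fits, subtract, and repeat.
131 = 4×27 + 2×9 + 1×3 + 2×1
Total coins = 4 + 2 + 1 + 2 = 9

9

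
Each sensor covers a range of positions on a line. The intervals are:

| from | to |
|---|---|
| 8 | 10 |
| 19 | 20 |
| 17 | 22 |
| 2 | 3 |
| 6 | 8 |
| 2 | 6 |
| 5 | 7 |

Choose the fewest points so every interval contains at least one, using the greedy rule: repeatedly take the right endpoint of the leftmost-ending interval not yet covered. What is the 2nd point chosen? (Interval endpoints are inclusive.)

7

Sorted: [2,3] [2,6] [5,7] [6,8] [8,10] [19,20] [17,22]
{[2,3],[2,6]} hit by 3; {[5,7],[6,8]} hit by 7; {[8,10]} hit by 10; {[19,20],[17,22]} hit by 20.
Points: 3, 7, 10, 20 (4 total).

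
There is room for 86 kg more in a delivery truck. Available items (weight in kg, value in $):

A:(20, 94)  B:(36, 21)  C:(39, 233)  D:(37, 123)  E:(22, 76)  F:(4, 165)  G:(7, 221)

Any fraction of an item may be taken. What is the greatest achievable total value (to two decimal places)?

768.27

Order: F (165/4=41.25) > G (221/7=31.57) > C (233/39=5.97) > A (94/20=4.70) > E (76/22=3.45) > D (123/37=3.32) > B (21/36=0.58)
Fill: take F (4 @ 165) → take G (7 @ 221) → take C (39 @ 233) → take A (20 @ 94) → take 16/22 of E → 55.27; 86/86 used.
Total value = 768.27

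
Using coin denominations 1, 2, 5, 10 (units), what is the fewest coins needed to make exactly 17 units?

17 − 1×10→7 − 1×5→2 − 1×2→0
Total coins = 1 + 1 + 1 = 3

3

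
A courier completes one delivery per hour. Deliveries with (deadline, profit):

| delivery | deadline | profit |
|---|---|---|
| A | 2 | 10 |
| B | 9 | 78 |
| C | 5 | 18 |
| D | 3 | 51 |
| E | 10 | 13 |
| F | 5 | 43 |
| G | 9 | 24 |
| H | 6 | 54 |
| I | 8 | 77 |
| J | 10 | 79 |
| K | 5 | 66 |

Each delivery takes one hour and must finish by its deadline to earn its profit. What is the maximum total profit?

Take jobs in profit order; each goes to the latest open slot no later than its deadline.
By profit: J(d10,79), B(d9,78), I(d8,77), K(d5,66), H(d6,54), D(d3,51), F(d5,43), G(d9,24), C(d5,18), E(d10,13), A(d2,10)
J→slot 10; B→slot 9; I→slot 8; K→slot 5; H→slot 6; D→slot 3; F→slot 4; G→slot 7; C→slot 2; E→slot 1; A skipped.
Profit = 13 + 18 + 51 + 43 + 66 + 54 + 24 + 77 + 78 + 79 = 503

503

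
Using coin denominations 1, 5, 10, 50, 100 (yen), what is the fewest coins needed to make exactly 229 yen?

9

229 = 2×100 + 2×10 + 1×5 + 4×1
Total coins = 2 + 2 + 1 + 4 = 9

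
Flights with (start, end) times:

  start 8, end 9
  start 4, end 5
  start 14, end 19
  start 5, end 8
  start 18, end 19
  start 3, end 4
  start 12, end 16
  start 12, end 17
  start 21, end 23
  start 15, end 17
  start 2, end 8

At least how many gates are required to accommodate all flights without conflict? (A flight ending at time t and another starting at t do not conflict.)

4

The answer is the maximum number of intervals overlapping at any instant.
starts: [2, 3, 4, 5, 8, 12, 12, 14, 15, 18, 21]
ends:   [4, 5, 8, 8, 9, 16, 17, 17, 19, 19, 23]
s2→1 s3→2 e4→1 s4→2 e5→1 s5→2 e8→1 e8→0 s8→1 e9→0 s12→1 s12→2 s14→3 s15→4  — peak 4.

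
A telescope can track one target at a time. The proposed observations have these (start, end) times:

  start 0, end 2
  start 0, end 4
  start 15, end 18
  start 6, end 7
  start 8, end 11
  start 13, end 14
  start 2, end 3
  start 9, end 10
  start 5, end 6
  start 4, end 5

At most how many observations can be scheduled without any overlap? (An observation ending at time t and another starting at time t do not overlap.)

8

Sorted by end: (0,2)  (2,3)  (0,4)  (4,5)  (5,6)  (6,7)  (9,10)  (8,11)  (13,14)  (15,18)
take (0,2); take (2,3); take (4,5); take (5,6); take (6,7); take (9,10); take (13,14); take (15,18).
Selected 8 observations.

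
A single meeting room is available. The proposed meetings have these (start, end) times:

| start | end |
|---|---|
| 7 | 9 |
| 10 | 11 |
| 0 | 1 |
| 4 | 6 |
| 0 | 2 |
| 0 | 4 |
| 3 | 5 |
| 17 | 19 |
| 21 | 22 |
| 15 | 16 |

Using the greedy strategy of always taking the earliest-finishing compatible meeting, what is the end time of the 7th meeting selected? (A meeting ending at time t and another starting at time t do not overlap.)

22

Greedy by earliest finish: after sorting by end time, pick each interval compatible with the last pick.
By end time: (0,1), (0,2), (0,4), (3,5), (4,6), (7,9), (10,11), (15,16), (17,19), (21,22).
Pick (0,1); next start ≥ 1 → (3,5); next start ≥ 5 → (7,9); next start ≥ 9 → (10,11); next start ≥ 11 → (15,16); next start ≥ 16 → (17,19); next start ≥ 19 → (21,22).
Selected: (0,1) (3,5) (7,9) (10,11) (15,16) (17,19) (21,22)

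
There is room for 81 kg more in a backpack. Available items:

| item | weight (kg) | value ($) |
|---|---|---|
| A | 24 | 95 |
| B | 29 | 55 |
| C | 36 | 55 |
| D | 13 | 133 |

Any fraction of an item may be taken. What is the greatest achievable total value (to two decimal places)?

Sort by value per unit weight and fill in that order.
Ratios (sorted): D 10.23, A 3.96, B 1.90, C 1.53
take D (13 @ 133); take A (24 @ 95); take B (29 @ 55); take 15/36 of C → 22.92. Capacity used 81/81.
Total value = 305.92

305.92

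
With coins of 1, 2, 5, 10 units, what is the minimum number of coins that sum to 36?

Greedy: take as many of the largest coin as possible, then repeat with the remainder.
36 = 3×10 + 1×5 + 1×1
Total coins = 3 + 1 + 1 = 5

5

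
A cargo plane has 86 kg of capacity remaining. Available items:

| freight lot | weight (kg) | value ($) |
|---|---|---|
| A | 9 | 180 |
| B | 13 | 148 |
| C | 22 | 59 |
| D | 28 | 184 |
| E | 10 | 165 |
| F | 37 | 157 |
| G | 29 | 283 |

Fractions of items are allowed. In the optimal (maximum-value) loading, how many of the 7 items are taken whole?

4

Ratios (sorted): A 20.00, E 16.50, B 11.38, G 9.76, D 6.57, F 4.24, C 2.68
take A (9 @ 180); take E (10 @ 165); take B (13 @ 148); take G (29 @ 283); take 25/28 of D → 164.29. Capacity used 86/86.
4 item(s) taken whole; one partial (take 25/28 of D).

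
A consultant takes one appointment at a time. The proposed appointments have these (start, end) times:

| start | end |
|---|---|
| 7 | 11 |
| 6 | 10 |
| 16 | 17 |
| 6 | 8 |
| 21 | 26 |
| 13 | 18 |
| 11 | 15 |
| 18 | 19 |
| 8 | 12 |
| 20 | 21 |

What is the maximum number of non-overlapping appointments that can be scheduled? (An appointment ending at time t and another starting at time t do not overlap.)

6

Sorted by end: (6,8)  (6,10)  (7,11)  (8,12)  (11,15)  (16,17)  (13,18)  (18,19)  (20,21)  (21,26)
take (6,8); skip (6,10); take (8,12); take (16,17); take (18,19); take (20,21); take (21,26).
Selected 6 appointments.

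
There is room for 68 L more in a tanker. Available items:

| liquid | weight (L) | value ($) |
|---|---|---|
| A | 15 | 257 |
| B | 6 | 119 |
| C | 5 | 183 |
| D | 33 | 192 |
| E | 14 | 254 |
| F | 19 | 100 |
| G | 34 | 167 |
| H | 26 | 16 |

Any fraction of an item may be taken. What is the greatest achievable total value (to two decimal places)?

Ratios (sorted): C 36.60, B 19.83, E 18.14, A 17.13, D 5.82, F 5.26, G 4.91, H 0.62
take C (5 @ 183); take B (6 @ 119); take E (14 @ 254); take A (15 @ 257); take 28/33 of D → 162.91. Capacity used 68/68.
Total value = 975.91

975.91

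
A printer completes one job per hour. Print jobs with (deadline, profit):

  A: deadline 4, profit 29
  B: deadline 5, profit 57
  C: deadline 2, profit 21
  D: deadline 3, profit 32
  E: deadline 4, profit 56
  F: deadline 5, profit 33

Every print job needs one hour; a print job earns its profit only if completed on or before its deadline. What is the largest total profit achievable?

207

Sort by profit descending; place each in the latest free slot ≤ its deadline.
By profit: B(d5,57), E(d4,56), F(d5,33), D(d3,32), A(d4,29), C(d2,21)
B→slot 5; E→slot 4; F→slot 3; D→slot 2; A→slot 1; C skipped.
Profit = 29 + 32 + 33 + 56 + 57 = 207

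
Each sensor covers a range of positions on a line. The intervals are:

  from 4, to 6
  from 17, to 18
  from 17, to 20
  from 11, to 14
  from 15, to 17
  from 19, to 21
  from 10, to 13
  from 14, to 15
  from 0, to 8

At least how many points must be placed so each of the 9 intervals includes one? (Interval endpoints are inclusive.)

Process intervals by earliest right end; each time one isn't hit yet, stab at its right endpoint.
By right end: [4,6]  [0,8]  [10,13]  [11,14]  [14,15]  [15,17]  [17,18]  [17,20]  [19,21]
[4,6] uncovered → point at 6; [10,13] uncovered → point at 13; [14,15] uncovered → point at 15; [17,18] uncovered → point at 18; [19,21] uncovered → point at 21.
Points: 6, 13, 15, 18, 21 (5 total).

5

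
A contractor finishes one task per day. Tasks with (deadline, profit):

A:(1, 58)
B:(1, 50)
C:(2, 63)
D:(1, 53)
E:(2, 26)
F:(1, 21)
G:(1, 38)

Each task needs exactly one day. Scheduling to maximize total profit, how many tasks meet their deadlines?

Sort by profit descending; place each in the latest free slot ≤ its deadline.
Profit order: C=63 A=58 D=53 B=50 G=38 E=26 F=21
Assign: C→slot 2, A→slot 1, D skipped, B skipped, G skipped, E skipped, F skipped.
Slots: [1:A] [2:C]
2 of 7 scheduled.

2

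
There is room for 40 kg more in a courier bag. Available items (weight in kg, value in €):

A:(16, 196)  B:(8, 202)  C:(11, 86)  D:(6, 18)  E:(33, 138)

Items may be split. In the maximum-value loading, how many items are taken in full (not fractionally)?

Sort by value per unit weight and fill in that order.
Ratios (sorted): B 25.25, A 12.25, C 7.82, E 4.18, D 3.00
take B (8 @ 202); take A (16 @ 196); take C (11 @ 86); take 5/33 of E → 20.91. Capacity used 40/40.
3 item(s) taken whole; one partial (take 5/33 of E).

3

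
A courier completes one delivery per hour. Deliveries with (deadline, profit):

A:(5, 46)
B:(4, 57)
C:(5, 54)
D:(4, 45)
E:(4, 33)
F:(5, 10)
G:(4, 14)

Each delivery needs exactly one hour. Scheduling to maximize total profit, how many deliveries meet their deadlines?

5

Profit order: B=57 C=54 A=46 D=45 E=33 G=14 F=10
Assign: B→slot 4, C→slot 5, A→slot 3, D→slot 2, E→slot 1, G skipped, F skipped.
Slots: [1:E] [2:D] [3:A] [4:B] [5:C]
5 of 7 scheduled.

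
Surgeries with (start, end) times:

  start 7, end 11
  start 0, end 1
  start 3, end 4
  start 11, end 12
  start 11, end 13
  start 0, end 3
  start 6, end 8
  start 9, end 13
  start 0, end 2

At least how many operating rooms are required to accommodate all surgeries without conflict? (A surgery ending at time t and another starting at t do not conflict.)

Events (time:±→running): 0:+→1 0:+→2 0:+→3 … peak 3.

3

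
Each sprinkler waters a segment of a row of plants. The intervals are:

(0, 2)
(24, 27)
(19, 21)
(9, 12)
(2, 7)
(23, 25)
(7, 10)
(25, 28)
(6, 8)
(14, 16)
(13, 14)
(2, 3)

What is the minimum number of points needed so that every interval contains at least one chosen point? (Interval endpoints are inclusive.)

6

Sorted: [0,2] [2,3] [2,7] [6,8] [7,10] [9,12] [13,14] [14,16] [19,21] [23,25] [24,27] [25,28]
{[0,2],[2,3],[2,7]} hit by 2; {[6,8],[7,10]} hit by 8; {[9,12]} hit by 12; {[13,14],[14,16]} hit by 14; {[19,21]} hit by 21; {[23,25],[24,27],[25,28]} hit by 25.
Points: 2, 8, 12, 14, 21, 25 (6 total).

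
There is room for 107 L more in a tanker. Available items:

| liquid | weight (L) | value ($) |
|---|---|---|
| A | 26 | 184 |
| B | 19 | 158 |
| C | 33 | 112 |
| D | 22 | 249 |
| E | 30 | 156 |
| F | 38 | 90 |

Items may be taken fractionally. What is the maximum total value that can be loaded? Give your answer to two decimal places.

780.94

Order: D (249/22=11.32) > B (158/19=8.32) > A (184/26=7.08) > E (156/30=5.20) > C (112/33=3.39) > F (90/38=2.37)
Fill: take D (22 @ 249) → take B (19 @ 158) → take A (26 @ 184) → take E (30 @ 156) → take 10/33 of C → 33.94; 107/107 used.
Total value = 780.94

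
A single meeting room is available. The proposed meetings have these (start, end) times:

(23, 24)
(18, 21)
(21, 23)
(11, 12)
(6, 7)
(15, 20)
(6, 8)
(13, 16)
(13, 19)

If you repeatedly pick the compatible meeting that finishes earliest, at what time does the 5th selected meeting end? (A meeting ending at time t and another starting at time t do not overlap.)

Sort by end time and greedily take each interval whose start is ≥ the last chosen end.
By end time: (6,7), (6,8), (11,12), (13,16), (13,19), (15,20), (18,21), (21,23), (23,24).
Pick (6,7); next start ≥ 7 → (11,12); next start ≥ 12 → (13,16); next start ≥ 16 → (18,21); next start ≥ 21 → (21,23); next start ≥ 23 → (23,24).
Selected: (6,7) (11,12) (13,16) (18,21) (21,23) (23,24)

23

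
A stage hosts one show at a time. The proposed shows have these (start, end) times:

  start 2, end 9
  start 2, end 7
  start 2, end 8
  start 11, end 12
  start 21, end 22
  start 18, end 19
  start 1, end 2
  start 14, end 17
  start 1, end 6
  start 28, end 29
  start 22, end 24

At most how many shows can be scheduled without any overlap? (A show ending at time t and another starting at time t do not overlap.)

8

Greedy by earliest finish: after sorting by end time, pick each interval compatible with the last pick.
Sorted by end: (1,2)  (1,6)  (2,7)  (2,8)  (2,9)  (11,12)  (14,17)  (18,19)  (21,22)  (22,24)  (28,29)
take (1,2); take (2,7); skip (2,9); take (11,12); take (14,17); take (18,19); take (21,22); take (22,24); take (28,29).
Selected 8 shows.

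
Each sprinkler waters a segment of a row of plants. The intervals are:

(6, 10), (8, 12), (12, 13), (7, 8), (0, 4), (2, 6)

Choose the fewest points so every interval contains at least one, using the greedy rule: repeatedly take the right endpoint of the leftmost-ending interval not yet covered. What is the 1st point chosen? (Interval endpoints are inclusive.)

4

By right end: [0,4]  [2,6]  [7,8]  [6,10]  [8,12]  [12,13]
[0,4] uncovered → point at 4; [7,8] uncovered → point at 8; [12,13] uncovered → point at 13.
Points: 4, 8, 13 (3 total).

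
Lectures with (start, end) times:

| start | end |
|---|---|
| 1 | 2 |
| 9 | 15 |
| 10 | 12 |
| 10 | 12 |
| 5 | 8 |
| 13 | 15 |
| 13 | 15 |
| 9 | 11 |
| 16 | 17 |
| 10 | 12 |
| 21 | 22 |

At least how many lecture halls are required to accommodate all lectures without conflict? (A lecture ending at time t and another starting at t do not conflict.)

The answer is the maximum number of intervals overlapping at any instant.
Events (time:±→running): 1:+→1 2:-→0 5:+→1 8:-→0 9:+→1 9:+→2 10:+→3 10:+→4 10:+→5 … peak 5.

5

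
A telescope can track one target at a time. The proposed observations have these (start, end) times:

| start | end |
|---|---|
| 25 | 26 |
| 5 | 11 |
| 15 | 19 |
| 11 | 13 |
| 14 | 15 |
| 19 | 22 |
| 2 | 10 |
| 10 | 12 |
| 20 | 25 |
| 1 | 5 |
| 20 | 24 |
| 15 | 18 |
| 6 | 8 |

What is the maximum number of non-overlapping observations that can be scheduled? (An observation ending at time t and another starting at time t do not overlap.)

Sorted by end: (1,5)  (6,8)  (2,10)  (5,11)  (10,12)  (11,13)  (14,15)  (15,18)  (15,19)  (19,22)  (20,24)  (20,25)  (25,26)
take (1,5); take (6,8); skip (2,10); skip (5,11); take (10,12); skip (11,13); take (14,15); take (15,18); skip (15,19); take (19,22); skip (20,24); take (25,26).
Selected 7 observations.

7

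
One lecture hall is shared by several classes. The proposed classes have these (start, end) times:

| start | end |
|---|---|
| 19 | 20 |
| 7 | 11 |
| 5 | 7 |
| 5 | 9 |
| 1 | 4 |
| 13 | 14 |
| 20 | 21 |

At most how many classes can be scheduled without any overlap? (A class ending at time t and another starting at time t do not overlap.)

6

By end time: (1,4), (5,7), (5,9), (7,11), (13,14), (19,20), (20,21).
Pick (1,4); next start ≥ 4 → (5,7); next start ≥ 7 → (7,11); next start ≥ 11 → (13,14); next start ≥ 14 → (19,20); next start ≥ 20 → (20,21).
Selected 6 classes.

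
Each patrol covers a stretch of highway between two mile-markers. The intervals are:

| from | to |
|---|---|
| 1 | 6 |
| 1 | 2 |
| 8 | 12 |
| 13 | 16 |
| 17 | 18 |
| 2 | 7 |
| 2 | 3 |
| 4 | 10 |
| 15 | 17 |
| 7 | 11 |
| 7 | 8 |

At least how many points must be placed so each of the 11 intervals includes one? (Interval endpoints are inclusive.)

4

Sort by right endpoint; whenever an interval is uncovered, place a point at its right end.
Sorted: [1,2] [2,3] [1,6] [2,7] [7,8] [4,10] [7,11] [8,12] [13,16] [15,17] [17,18]
{[1,2],[2,3],[1,6],[2,7]} hit by 2; {[7,8],[4,10],[7,11],[8,12]} hit by 8; {[13,16],[15,17]} hit by 16; {[17,18]} hit by 18.
Points: 2, 8, 16, 18 (4 total).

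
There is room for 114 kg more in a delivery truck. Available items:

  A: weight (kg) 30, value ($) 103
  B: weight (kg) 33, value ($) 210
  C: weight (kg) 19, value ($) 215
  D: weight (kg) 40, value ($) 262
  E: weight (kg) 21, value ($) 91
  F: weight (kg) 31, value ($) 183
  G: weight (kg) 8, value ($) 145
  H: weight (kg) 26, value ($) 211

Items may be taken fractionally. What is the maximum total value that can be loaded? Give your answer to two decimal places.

Sort by value per unit weight and fill in that order.
Ratios (sorted): G 18.12, C 11.32, H 8.12, D 6.55, B 6.36, F 5.90, E 4.33, A 3.43
take G (8 @ 145); take C (19 @ 215); take H (26 @ 211); take D (40 @ 262); take 21/33 of B → 133.64. Capacity used 114/114.
Total value = 966.64

966.64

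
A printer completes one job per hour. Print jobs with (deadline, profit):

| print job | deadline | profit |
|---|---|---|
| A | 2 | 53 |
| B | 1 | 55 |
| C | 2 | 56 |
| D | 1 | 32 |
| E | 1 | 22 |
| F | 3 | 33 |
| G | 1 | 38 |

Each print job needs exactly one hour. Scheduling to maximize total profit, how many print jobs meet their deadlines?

Sort by profit descending; place each in the latest free slot ≤ its deadline.
Profit order: C=56 B=55 A=53 G=38 F=33 D=32 E=22
Assign: C→slot 2, B→slot 1, A skipped, G skipped, F→slot 3, D skipped, E skipped.
Slots: [1:B] [2:C] [3:F]
3 of 7 scheduled.

3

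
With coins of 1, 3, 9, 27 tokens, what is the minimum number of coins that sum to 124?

124 − 4×27→16 − 1×9→7 − 2×3→1 − 1×1→0
Total coins = 4 + 1 + 2 + 1 = 8

8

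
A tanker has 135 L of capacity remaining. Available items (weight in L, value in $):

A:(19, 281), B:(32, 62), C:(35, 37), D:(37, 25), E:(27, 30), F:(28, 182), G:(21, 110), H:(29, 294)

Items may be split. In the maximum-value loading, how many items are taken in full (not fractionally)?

5

Order: A (281/19=14.79) > H (294/29=10.14) > F (182/28=6.50) > G (110/21=5.24) > B (62/32=1.94) > E (30/27=1.11) > C (37/35=1.06) > D (25/37=0.68)
Fill: take A (19 @ 281) → take H (29 @ 294) → take F (28 @ 182) → take G (21 @ 110) → take B (32 @ 62) → take 6/27 of E → 6.67; 135/135 used.
5 item(s) taken whole; one partial (take 6/27 of E).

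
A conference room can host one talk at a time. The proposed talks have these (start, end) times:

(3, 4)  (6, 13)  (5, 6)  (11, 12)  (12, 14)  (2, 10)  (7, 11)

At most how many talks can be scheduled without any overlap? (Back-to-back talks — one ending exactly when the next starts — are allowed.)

5

Sorted by end: (3,4)  (5,6)  (2,10)  (7,11)  (11,12)  (6,13)  (12,14)
take (3,4); take (5,6); skip (2,10); take (7,11); take (11,12); take (12,14).
Selected 5 talks.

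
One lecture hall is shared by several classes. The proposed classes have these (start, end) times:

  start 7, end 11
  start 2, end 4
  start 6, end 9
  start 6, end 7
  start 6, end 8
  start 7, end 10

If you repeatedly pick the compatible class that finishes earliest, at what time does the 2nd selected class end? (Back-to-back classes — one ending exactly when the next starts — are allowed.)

Order by finish time; keep every interval that doesn't clash with the previous kept one.
By end time: (2,4), (6,7), (6,8), (6,9), (7,10), (7,11).
Pick (2,4); next start ≥ 4 → (6,7); next start ≥ 7 → (7,10).
Selected: (2,4) (6,7) (7,10)

7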